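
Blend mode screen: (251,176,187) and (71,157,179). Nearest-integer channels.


Screen: C = 255 - (255-A)×(255-B)/255, rounded to nearest integer
R: 255 - (255-251)×(255-71)/255 = 255 - 736/255 ≈ 255 - 2.886 = 252.114 → 252
G: 255 - (255-176)×(255-157)/255 = 255 - 7742/255 ≈ 255 - 30.361 = 224.639 → 225
B: 255 - (255-187)×(255-179)/255 = 255 - 5168/255 ≈ 255 - 20.267 = 234.733 → 235
= RGB(252, 225, 235)


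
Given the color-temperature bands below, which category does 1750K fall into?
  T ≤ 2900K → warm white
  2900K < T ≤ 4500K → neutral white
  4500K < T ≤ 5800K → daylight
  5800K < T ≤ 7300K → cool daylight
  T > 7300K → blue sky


Temperature: 1750K
1750K ≤ 2900K → warm white
Classification: warm white


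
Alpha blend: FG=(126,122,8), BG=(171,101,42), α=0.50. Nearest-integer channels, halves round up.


C = α×F + (1-α)×B, with 1-α = 0.50
R: 0.50×126 + 0.50×171 = 63.00 + 85.50 = 148.50 → 149
G: 0.50×122 + 0.50×101 = 61.00 + 50.50 = 111.50 → 112
B: 0.50×8 + 0.50×42 = 4.00 + 21.00 = 25.00 → 25
= RGB(149, 112, 25)


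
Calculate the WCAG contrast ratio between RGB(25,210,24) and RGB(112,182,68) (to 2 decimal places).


Linearize each sRGB channel c=v/255: c/12.92 if c ≤ 0.04045 else ((c+0.055)/1.055)^2.4
L = 0.2126×R_lin + 0.7152×G_lin + 0.0722×B_lin
Color 1 (25,210,24):
  R=25: 25/255≈0.0980 > 0.04045 → ((0.0980+0.055)/1.055)^2.4 ≈ 0.00972
  G=210: 210/255≈0.8235 > 0.04045 → ((0.8235+0.055)/1.055)^2.4 ≈ 0.64448
  B=24: 24/255≈0.0941 > 0.04045 → ((0.0941+0.055)/1.055)^2.4 ≈ 0.00913
  L1 = 0.2126×0.00972 + 0.7152×0.64448 + 0.0722×0.00913 ≈ 0.46366
Color 2 (112,182,68):
  R=112: 112/255≈0.4392 > 0.04045 → ((0.4392+0.055)/1.055)^2.4 ≈ 0.16203
  G=182: 182/255≈0.7137 > 0.04045 → ((0.7137+0.055)/1.055)^2.4 ≈ 0.46778
  B=68: 68/255≈0.2667 > 0.04045 → ((0.2667+0.055)/1.055)^2.4 ≈ 0.05781
  L2 = 0.2126×0.16203 + 0.7152×0.46778 + 0.0722×0.05781 ≈ 0.37318
Lighter = 0.46366, Darker = 0.37318
Ratio = (L_lighter + 0.05) / (L_darker + 0.05)
Ratio = (0.46366 + 0.05) / (0.37318 + 0.05) = 0.51366 / 0.42318 ≈ 1.2138
Ratio ≈ 1.21:1


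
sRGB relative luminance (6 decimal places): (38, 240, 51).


Linearize each channel (sRGB transfer function): c = v/255; c_lin = c/12.92 if c ≤ 0.04045, else ((c+0.055)/1.055)^2.4
  R: 38/255 ≈ 0.149020 > 0.04045 → ((0.149020+0.055)/1.055)^2.4 ≈ 0.019382
  G: 240/255 ≈ 0.941176 > 0.04045 → ((0.941176+0.055)/1.055)^2.4 ≈ 0.871367
  B: 51/255 ≈ 0.200000 > 0.04045 → ((0.200000+0.055)/1.055)^2.4 ≈ 0.033105
R_lin = 0.019382, G_lin = 0.871367, B_lin = 0.033105
L = 0.2126×R + 0.7152×G + 0.0722×B
L = 0.2126×0.019382 + 0.7152×0.871367 + 0.0722×0.033105
L ≈ 0.629713


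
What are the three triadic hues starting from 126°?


Triadic: equally spaced at 120° intervals
H1 = 126°
H2 = (126 + 120) mod 360 = 246°
H3 = (126 + 240) mod 360 = 6°
Triadic = 126°, 246°, 6°


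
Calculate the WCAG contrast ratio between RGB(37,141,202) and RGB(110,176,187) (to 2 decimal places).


Linearize each sRGB channel c=v/255: c/12.92 if c ≤ 0.04045 else ((c+0.055)/1.055)^2.4
L = 0.2126×R_lin + 0.7152×G_lin + 0.0722×B_lin
Color 1 (37,141,202):
  R=37: 37/255≈0.1451 > 0.04045 → ((0.1451+0.055)/1.055)^2.4 ≈ 0.01850
  G=141: 141/255≈0.5529 > 0.04045 → ((0.5529+0.055)/1.055)^2.4 ≈ 0.26636
  B=202: 202/255≈0.7922 > 0.04045 → ((0.7922+0.055)/1.055)^2.4 ≈ 0.59062
  L1 = 0.2126×0.01850 + 0.7152×0.26636 + 0.0722×0.59062 ≈ 0.23707
Color 2 (110,176,187):
  R=110: 110/255≈0.4314 > 0.04045 → ((0.4314+0.055)/1.055)^2.4 ≈ 0.15593
  G=176: 176/255≈0.6902 > 0.04045 → ((0.6902+0.055)/1.055)^2.4 ≈ 0.43415
  B=187: 187/255≈0.7333 > 0.04045 → ((0.7333+0.055)/1.055)^2.4 ≈ 0.49693
  L2 = 0.2126×0.15593 + 0.7152×0.43415 + 0.0722×0.49693 ≈ 0.37954
Lighter = 0.37954, Darker = 0.23707
Ratio = (L_lighter + 0.05) / (L_darker + 0.05)
Ratio = (0.37954 + 0.05) / (0.23707 + 0.05) = 0.42954 / 0.28707 ≈ 1.4963
Ratio ≈ 1.50:1


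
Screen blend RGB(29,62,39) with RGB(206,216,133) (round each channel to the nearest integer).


Screen: C = 255 - (255-A)×(255-B)/255, rounded to nearest integer
R: 255 - (255-29)×(255-206)/255 = 255 - 11074/255 ≈ 255 - 43.427 = 211.573 → 212
G: 255 - (255-62)×(255-216)/255 = 255 - 7527/255 ≈ 255 - 29.518 = 225.482 → 225
B: 255 - (255-39)×(255-133)/255 = 255 - 26352/255 ≈ 255 - 103.341 = 151.659 → 152
= RGB(212, 225, 152)


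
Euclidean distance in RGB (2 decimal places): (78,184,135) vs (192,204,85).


d = √[(R₁-R₂)² + (G₁-G₂)² + (B₁-B₂)²]
d = √[(78-192)² + (184-204)² + (135-85)²]
d = √[12996 + 400 + 2500]
d = √15896
d ≈ 126.08


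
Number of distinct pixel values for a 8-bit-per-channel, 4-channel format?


Total bits = 8 bits/channel × 4 channels = 32 bits
Distinct pixel values = 2^32
= 4,294,967,296 pixel values


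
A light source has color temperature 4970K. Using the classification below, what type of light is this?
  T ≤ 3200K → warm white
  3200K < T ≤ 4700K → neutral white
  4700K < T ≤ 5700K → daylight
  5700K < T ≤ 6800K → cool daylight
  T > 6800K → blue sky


Temperature: 4970K
4700K < 4970K ≤ 5700K → daylight
Classification: daylight


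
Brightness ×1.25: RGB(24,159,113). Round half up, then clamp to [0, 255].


Multiply each channel by 1.25, round half up, clamp to [0, 255]
R: 24×1.25 = 30
G: 159×1.25 = 198.75 → round → 199
B: 113×1.25 = 141.25 → round → 141
= RGB(30, 199, 141)


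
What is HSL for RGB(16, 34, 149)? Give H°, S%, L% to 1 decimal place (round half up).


Normalize: R'=16/255≈0.0627, G'=34/255≈0.1333, B'=149/255≈0.5843
Max=149/255, Min=16/255, Δ=Max-Min=133/255
L = (Max+Min)/2 = (149+16)/510 = 165/510 = 0.32352… → L = 32.4%
L ≤ 0.5 → S = Δ/(Max+Min) = 133/(149+16) = 133/165 = 0.80606… → S = 80.6%
(the 1/255 factors cancel in S and H, so raw channel differences can be used)
Max is B' → H = 60 × ((R-G)/Δ + 4) = 60 × ((16-34)/133 + 4)
  -18/133 + 4 = -0.1353… + 4 = 3.8646…
  H = 60 × 3.8646… = 231.879…° → H = 231.9°
= HSL(231.9°, 80.6%, 32.4%)


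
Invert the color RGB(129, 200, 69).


Invert: (255-R, 255-G, 255-B)
R: 255-129 = 126
G: 255-200 = 55
B: 255-69 = 186
= RGB(126, 55, 186)


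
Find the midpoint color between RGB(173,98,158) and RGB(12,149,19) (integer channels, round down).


Midpoint: each channel = ⌊(C₁+C₂)/2⌋
R: ⌊(173+12)/2⌋ = 92
G: ⌊(98+149)/2⌋ = 123
B: ⌊(158+19)/2⌋ = 88
= RGB(92, 123, 88)


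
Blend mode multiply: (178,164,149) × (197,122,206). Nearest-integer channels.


Multiply: C = A×B/255, rounded to nearest integer
R: 178×197/255 = 35066/255 ≈ 137.514 → 138
G: 164×122/255 = 20008/255 ≈ 78.463 → 78
B: 149×206/255 = 30694/255 ≈ 120.369 → 120
= RGB(138, 78, 120)


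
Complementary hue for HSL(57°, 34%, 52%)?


Complement = opposite side of color wheel = hue + 180°
H' = (57 + 180) mod 360 = 237°
S and L unchanged.
= HSL(237°, 34%, 52%)


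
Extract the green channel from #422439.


Color: #422439
R = 42 = 66
G = 24 = 36
B = 39 = 57
Green = 36


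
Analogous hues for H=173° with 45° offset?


Base hue: 173°
Left analog: (173 - 45) mod 360 = 128°
Right analog: (173 + 45) mod 360 = 218°
Analogous hues = 128° and 218°


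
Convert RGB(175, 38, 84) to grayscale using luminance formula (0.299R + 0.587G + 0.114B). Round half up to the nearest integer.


Gray = 0.299×R + 0.587×G + 0.114×B
Gray = 0.299×175 + 0.587×38 + 0.114×84
Gray = 52.325 + 22.306 + 9.576
Gray = 84.207 → round half up → 84
Gray = 84


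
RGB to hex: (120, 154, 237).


R = 120 → 78 (hex)
G = 154 → 9A (hex)
B = 237 → ED (hex)
Hex = #789AED


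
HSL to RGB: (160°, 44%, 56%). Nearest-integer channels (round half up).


H=160°, S=0.44, L=0.56
C = (1-|2L-1|)×S = (1-|0.12|)×0.44 = 0.3872
H' = H/60 = 160/60 ≈ 2.6667; X = C×(1-|H' mod 2 - 1|) ≈ 0.2581
m = L - C/2 = 0.56 - 0.1936 = 0.3664
Sector ⌊H'⌋ = 2 → (R',G',B') = (0.0, 0.3872, ≈0.2581)
RGB = ((R'+m)×255, (G'+m)×255, (B'+m)×255) = (93.432, 192.168, 159.256)
Round half up → RGB(93, 192, 159)


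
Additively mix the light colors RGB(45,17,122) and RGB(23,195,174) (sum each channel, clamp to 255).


Additive: each channel = min(255, C₁+C₂)
R: 45+23 = 68 → 68
G: 17+195 = 212 → 212
B: 122+174 = 296 → 255
= RGB(68, 212, 255)


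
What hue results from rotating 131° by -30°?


New hue = (H + rotation) mod 360
New hue = (131 -30) mod 360
= 101 mod 360
= 101°


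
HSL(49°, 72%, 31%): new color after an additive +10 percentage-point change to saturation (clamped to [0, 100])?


Original S = 72%
Adjustment = +10 percentage points
New S = 72 + (10) = 82
Clamp to [0, 100] → 82
= HSL(49°, 82%, 31%)


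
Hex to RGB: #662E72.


66 → 102 (R)
2E → 46 (G)
72 → 114 (B)
= RGB(102, 46, 114)


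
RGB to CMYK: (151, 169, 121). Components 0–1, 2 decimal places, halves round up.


R'=151/255≈0.5922, G'=169/255≈0.6627, B'=121/255≈0.4745
K = 1 - max(R',G',B') = 1 - 169/255 = 86/255 = 0.33725… → 0.34
(1-R'-K)/(1-K) simplifies to (max-R)/max with max = 169:
C = (169-151)/169 = 18/169 = 0.10650… → 0.11
M = (169-169)/169 = 0/169 = 0 → 0.00
Y = (169-121)/169 = 48/169 = 0.28402… → 0.28
= CMYK(0.11, 0.00, 0.28, 0.34)


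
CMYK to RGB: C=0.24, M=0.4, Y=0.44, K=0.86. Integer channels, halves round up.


R = 255 × (1-C) × (1-K) = 255 × 0.76 × 0.14 = 27.132 → 27
G = 255 × (1-M) × (1-K) = 255 × 0.60 × 0.14 = 21.42 → 21
B = 255 × (1-Y) × (1-K) = 255 × 0.56 × 0.14 = 19.992 → 20
= RGB(27, 21, 20)


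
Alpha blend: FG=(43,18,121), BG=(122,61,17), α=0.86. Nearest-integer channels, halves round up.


C = α×F + (1-α)×B, with 1-α = 0.14
R: 0.86×43 + 0.14×122 = 36.98 + 17.08 = 54.06 → 54
G: 0.86×18 + 0.14×61 = 15.48 + 8.54 = 24.02 → 24
B: 0.86×121 + 0.14×17 = 104.06 + 2.38 = 106.44 → 106
= RGB(54, 24, 106)


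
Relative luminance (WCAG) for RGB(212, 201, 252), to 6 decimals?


Linearize each channel (sRGB transfer function): c = v/255; c_lin = c/12.92 if c ≤ 0.04045, else ((c+0.055)/1.055)^2.4
  R: 212/255 ≈ 0.831373 > 0.04045 → ((0.831373+0.055)/1.055)^2.4 ≈ 0.658375
  G: 201/255 ≈ 0.788235 > 0.04045 → ((0.788235+0.055)/1.055)^2.4 ≈ 0.584078
  B: 252/255 ≈ 0.988235 > 0.04045 → ((0.988235+0.055)/1.055)^2.4 ≈ 0.973445
R_lin = 0.658375, G_lin = 0.584078, B_lin = 0.973445
L = 0.2126×R + 0.7152×G + 0.0722×B
L = 0.2126×0.658375 + 0.7152×0.584078 + 0.0722×0.973445
L ≈ 0.627986


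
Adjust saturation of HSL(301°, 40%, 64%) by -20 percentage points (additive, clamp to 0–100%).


Original S = 40%
Adjustment = -20 percentage points
New S = 40 + (-20) = 20
Clamp to [0, 100] → 20
= HSL(301°, 20%, 64%)


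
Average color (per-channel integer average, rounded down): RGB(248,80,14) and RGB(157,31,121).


Midpoint: each channel = ⌊(C₁+C₂)/2⌋
R: ⌊(248+157)/2⌋ = 202
G: ⌊(80+31)/2⌋ = 55
B: ⌊(14+121)/2⌋ = 67
= RGB(202, 55, 67)


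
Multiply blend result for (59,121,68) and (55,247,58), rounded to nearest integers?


Multiply: C = A×B/255, rounded to nearest integer
R: 59×55/255 = 3245/255 ≈ 12.725 → 13
G: 121×247/255 = 29887/255 ≈ 117.204 → 117
B: 68×58/255 = 3944/255 ≈ 15.467 → 15
= RGB(13, 117, 15)


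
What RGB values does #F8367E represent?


F8 → 248 (R)
36 → 54 (G)
7E → 126 (B)
= RGB(248, 54, 126)


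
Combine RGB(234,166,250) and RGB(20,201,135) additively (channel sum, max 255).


Additive: each channel = min(255, C₁+C₂)
R: 234+20 = 254 → 254
G: 166+201 = 367 → 255
B: 250+135 = 385 → 255
= RGB(254, 255, 255)


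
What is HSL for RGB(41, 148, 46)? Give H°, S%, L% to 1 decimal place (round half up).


Normalize: R'=41/255≈0.1608, G'=148/255≈0.5804, B'=46/255≈0.1804
Max=148/255, Min=41/255, Δ=Max-Min=107/255
L = (Max+Min)/2 = (148+41)/510 = 189/510 = 0.37058… → L = 37.1%
L ≤ 0.5 → S = Δ/(Max+Min) = 107/(148+41) = 107/189 = 0.56613… → S = 56.6%
(the 1/255 factors cancel in S and H, so raw channel differences can be used)
Max is G' → H = 60 × ((B-R)/Δ + 2) = 60 × ((46-41)/107 + 2)
  5/107 + 2 = 0.0467… + 2 = 2.0467…
  H = 60 × 2.0467… = 122.803…° → H = 122.8°
= HSL(122.8°, 56.6%, 37.1%)


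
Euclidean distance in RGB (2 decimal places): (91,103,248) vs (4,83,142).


d = √[(R₁-R₂)² + (G₁-G₂)² + (B₁-B₂)²]
d = √[(91-4)² + (103-83)² + (248-142)²]
d = √[7569 + 400 + 11236]
d = √19205
d ≈ 138.58


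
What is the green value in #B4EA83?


Color: #B4EA83
R = B4 = 180
G = EA = 234
B = 83 = 131
Green = 234


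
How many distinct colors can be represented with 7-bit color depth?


Colors = 2^bits = 2^7
= 128 colors


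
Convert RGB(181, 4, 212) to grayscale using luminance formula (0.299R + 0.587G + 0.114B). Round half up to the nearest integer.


Gray = 0.299×R + 0.587×G + 0.114×B
Gray = 0.299×181 + 0.587×4 + 0.114×212
Gray = 54.119 + 2.348 + 24.168
Gray = 80.635 → round half up → 81
Gray = 81


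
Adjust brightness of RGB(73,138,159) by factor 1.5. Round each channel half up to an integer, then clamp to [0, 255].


Multiply each channel by 1.5, round half up, clamp to [0, 255]
R: 73×1.5 = 109.5 → round → 110
G: 138×1.5 = 207
B: 159×1.5 = 238.5 → round → 239
= RGB(110, 207, 239)


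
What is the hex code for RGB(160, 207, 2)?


R = 160 → A0 (hex)
G = 207 → CF (hex)
B = 2 → 02 (hex)
Hex = #A0CF02


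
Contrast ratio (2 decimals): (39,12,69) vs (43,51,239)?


Linearize each sRGB channel c=v/255: c/12.92 if c ≤ 0.04045 else ((c+0.055)/1.055)^2.4
L = 0.2126×R_lin + 0.7152×G_lin + 0.0722×B_lin
Color 1 (39,12,69):
  R=39: 39/255≈0.1529 > 0.04045 → ((0.1529+0.055)/1.055)^2.4 ≈ 0.02029
  G=12: 12/255≈0.0471 > 0.04045 → ((0.0471+0.055)/1.055)^2.4 ≈ 0.00368
  B=69: 69/255≈0.2706 > 0.04045 → ((0.2706+0.055)/1.055)^2.4 ≈ 0.05951
  L1 = 0.2126×0.02029 + 0.7152×0.00368 + 0.0722×0.05951 ≈ 0.01124
Color 2 (43,51,239):
  R=43: 43/255≈0.1686 > 0.04045 → ((0.1686+0.055)/1.055)^2.4 ≈ 0.02416
  G=51: 51/255≈0.2000 > 0.04045 → ((0.2000+0.055)/1.055)^2.4 ≈ 0.03310
  B=239: 239/255≈0.9373 > 0.04045 → ((0.9373+0.055)/1.055)^2.4 ≈ 0.86316
  L2 = 0.2126×0.02416 + 0.7152×0.03310 + 0.0722×0.86316 ≈ 0.09113
Lighter = 0.09113, Darker = 0.01124
Ratio = (L_lighter + 0.05) / (L_darker + 0.05)
Ratio = (0.09113 + 0.05) / (0.01124 + 0.05) = 0.14113 / 0.06124 ≈ 2.3046
Ratio ≈ 2.30:1


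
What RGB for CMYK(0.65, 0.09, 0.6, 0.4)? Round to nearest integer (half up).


R = 255 × (1-C) × (1-K) = 255 × 0.35 × 0.60 = 53.55 → 54
G = 255 × (1-M) × (1-K) = 255 × 0.91 × 0.60 = 139.23 → 139
B = 255 × (1-Y) × (1-K) = 255 × 0.40 × 0.60 = 61.2 → 61
= RGB(54, 139, 61)


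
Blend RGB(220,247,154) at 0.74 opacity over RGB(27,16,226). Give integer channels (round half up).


C = α×F + (1-α)×B, with 1-α = 0.26
R: 0.74×220 + 0.26×27 = 162.80 + 7.02 = 169.82 → 170
G: 0.74×247 + 0.26×16 = 182.78 + 4.16 = 186.94 → 187
B: 0.74×154 + 0.26×226 = 113.96 + 58.76 = 172.72 → 173
= RGB(170, 187, 173)


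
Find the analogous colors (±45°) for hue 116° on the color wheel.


Base hue: 116°
Left analog: (116 - 45) mod 360 = 71°
Right analog: (116 + 45) mod 360 = 161°
Analogous hues = 71° and 161°


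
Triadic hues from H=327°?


Triadic: equally spaced at 120° intervals
H1 = 327°
H2 = (327 + 120) mod 360 = 87°
H3 = (327 + 240) mod 360 = 207°
Triadic = 327°, 87°, 207°


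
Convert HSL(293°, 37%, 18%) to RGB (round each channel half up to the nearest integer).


H=293°, S=0.37, L=0.18
C = (1-|2L-1|)×S = (1-|-0.64|)×0.37 = 0.1332
H' = H/60 = 293/60 ≈ 4.8833; X = C×(1-|H' mod 2 - 1|) = 0.11766
m = L - C/2 = 0.18 - 0.0666 = 0.1134
Sector ⌊H'⌋ = 4 → (R',G',B') = (0.11766, 0.0, 0.1332)
RGB = ((R'+m)×255, (G'+m)×255, (B'+m)×255) = (58.9203, 28.917, 62.883)
Round half up → RGB(59, 29, 63)


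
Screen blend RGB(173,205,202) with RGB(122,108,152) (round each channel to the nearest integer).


Screen: C = 255 - (255-A)×(255-B)/255, rounded to nearest integer
R: 255 - (255-173)×(255-122)/255 = 255 - 10906/255 ≈ 255 - 42.769 = 212.231 → 212
G: 255 - (255-205)×(255-108)/255 = 255 - 7350/255 ≈ 255 - 28.824 = 226.176 → 226
B: 255 - (255-202)×(255-152)/255 = 255 - 5459/255 ≈ 255 - 21.408 = 233.592 → 234
= RGB(212, 226, 234)


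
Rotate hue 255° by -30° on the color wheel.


New hue = (H + rotation) mod 360
New hue = (255 -30) mod 360
= 225 mod 360
= 225°


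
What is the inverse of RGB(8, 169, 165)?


Invert: (255-R, 255-G, 255-B)
R: 255-8 = 247
G: 255-169 = 86
B: 255-165 = 90
= RGB(247, 86, 90)


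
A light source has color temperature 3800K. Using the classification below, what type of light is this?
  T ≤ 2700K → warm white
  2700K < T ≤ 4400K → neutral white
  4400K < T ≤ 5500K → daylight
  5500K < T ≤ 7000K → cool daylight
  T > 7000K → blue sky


Temperature: 3800K
2700K < 3800K ≤ 4400K → neutral white
Classification: neutral white


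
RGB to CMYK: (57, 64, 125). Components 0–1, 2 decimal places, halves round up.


R'=57/255≈0.2235, G'=64/255≈0.2510, B'=125/255≈0.4902
K = 1 - max(R',G',B') = 1 - 125/255 = 130/255 = 0.50980… → 0.51
(1-R'-K)/(1-K) simplifies to (max-R)/max with max = 125:
C = (125-57)/125 = 68/125 = 0.544 → 0.54
M = (125-64)/125 = 61/125 = 0.488 → 0.49
Y = (125-125)/125 = 0/125 = 0 → 0.00
= CMYK(0.54, 0.49, 0.00, 0.51)


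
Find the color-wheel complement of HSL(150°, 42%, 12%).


Complement = opposite side of color wheel = hue + 180°
H' = (150 + 180) mod 360 = 330°
S and L unchanged.
= HSL(330°, 42%, 12%)


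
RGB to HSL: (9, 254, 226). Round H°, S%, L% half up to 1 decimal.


Normalize: R'=9/255≈0.0353, G'=254/255≈0.9961, B'=226/255≈0.8863
Max=254/255, Min=9/255, Δ=Max-Min=245/255
L = (Max+Min)/2 = (254+9)/510 = 263/510 = 0.51568… → L = 51.6%
L > 0.5 → S = Δ/(2-Max-Min) = 245/(510-254-9) = 245/247 = 0.99190… → S = 99.2%
(the 1/255 factors cancel in S and H, so raw channel differences can be used)
Max is G' → H = 60 × ((B-R)/Δ + 2) = 60 × ((226-9)/245 + 2)
  217/245 + 2 = 0.8857… + 2 = 2.8857…
  H = 60 × 2.8857… = 173.142…° → H = 173.1°
= HSL(173.1°, 99.2%, 51.6%)


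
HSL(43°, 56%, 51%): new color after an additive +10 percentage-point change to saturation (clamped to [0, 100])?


Original S = 56%
Adjustment = +10 percentage points
New S = 56 + (10) = 66
Clamp to [0, 100] → 66
= HSL(43°, 66%, 51%)


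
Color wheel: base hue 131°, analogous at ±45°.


Base hue: 131°
Left analog: (131 - 45) mod 360 = 86°
Right analog: (131 + 45) mod 360 = 176°
Analogous hues = 86° and 176°


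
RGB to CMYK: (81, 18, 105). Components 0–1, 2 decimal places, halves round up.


R'=81/255≈0.3176, G'=18/255≈0.0706, B'=105/255≈0.4118
K = 1 - max(R',G',B') = 1 - 105/255 = 150/255 = 0.58823… → 0.59
(1-R'-K)/(1-K) simplifies to (max-R)/max with max = 105:
C = (105-81)/105 = 24/105 = 0.22857… → 0.23
M = (105-18)/105 = 87/105 = 0.82857… → 0.83
Y = (105-105)/105 = 0/105 = 0 → 0.00
= CMYK(0.23, 0.83, 0.00, 0.59)


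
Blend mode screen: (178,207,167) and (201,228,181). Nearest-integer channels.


Screen: C = 255 - (255-A)×(255-B)/255, rounded to nearest integer
R: 255 - (255-178)×(255-201)/255 = 255 - 4158/255 ≈ 255 - 16.306 = 238.694 → 239
G: 255 - (255-207)×(255-228)/255 = 255 - 1296/255 ≈ 255 - 5.082 = 249.918 → 250
B: 255 - (255-167)×(255-181)/255 = 255 - 6512/255 ≈ 255 - 25.537 = 229.463 → 229
= RGB(239, 250, 229)


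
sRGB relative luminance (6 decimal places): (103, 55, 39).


Linearize each channel (sRGB transfer function): c = v/255; c_lin = c/12.92 if c ≤ 0.04045, else ((c+0.055)/1.055)^2.4
  R: 103/255 ≈ 0.403922 > 0.04045 → ((0.403922+0.055)/1.055)^2.4 ≈ 0.135633
  G: 55/255 ≈ 0.215686 > 0.04045 → ((0.215686+0.055)/1.055)^2.4 ≈ 0.038204
  B: 39/255 ≈ 0.152941 > 0.04045 → ((0.152941+0.055)/1.055)^2.4 ≈ 0.020289
R_lin = 0.135633, G_lin = 0.038204, B_lin = 0.020289
L = 0.2126×R + 0.7152×G + 0.0722×B
L = 0.2126×0.135633 + 0.7152×0.038204 + 0.0722×0.020289
L ≈ 0.057624


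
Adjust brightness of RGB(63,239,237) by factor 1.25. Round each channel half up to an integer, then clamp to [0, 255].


Multiply each channel by 1.25, round half up, clamp to [0, 255]
R: 63×1.25 = 78.75 → round → 79
G: 239×1.25 = 298.75 → round → 299 → clamp → 255
B: 237×1.25 = 296.25 → round → 296 → clamp → 255
= RGB(79, 255, 255)


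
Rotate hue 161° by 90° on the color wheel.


New hue = (H + rotation) mod 360
New hue = (161 + 90) mod 360
= 251 mod 360
= 251°


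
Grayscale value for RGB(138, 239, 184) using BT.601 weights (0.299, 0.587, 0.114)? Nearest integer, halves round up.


Gray = 0.299×R + 0.587×G + 0.114×B
Gray = 0.299×138 + 0.587×239 + 0.114×184
Gray = 41.262 + 140.293 + 20.976
Gray = 202.531 → round half up → 203
Gray = 203


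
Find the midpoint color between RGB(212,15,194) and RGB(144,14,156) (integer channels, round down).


Midpoint: each channel = ⌊(C₁+C₂)/2⌋
R: ⌊(212+144)/2⌋ = 178
G: ⌊(15+14)/2⌋ = 14
B: ⌊(194+156)/2⌋ = 175
= RGB(178, 14, 175)


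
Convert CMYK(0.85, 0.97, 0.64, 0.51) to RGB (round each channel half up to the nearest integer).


R = 255 × (1-C) × (1-K) = 255 × 0.15 × 0.49 = 18.7425 → 19
G = 255 × (1-M) × (1-K) = 255 × 0.03 × 0.49 = 3.7485 → 4
B = 255 × (1-Y) × (1-K) = 255 × 0.36 × 0.49 = 44.982 → 45
= RGB(19, 4, 45)


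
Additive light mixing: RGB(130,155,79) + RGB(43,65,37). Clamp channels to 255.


Additive: each channel = min(255, C₁+C₂)
R: 130+43 = 173 → 173
G: 155+65 = 220 → 220
B: 79+37 = 116 → 116
= RGB(173, 220, 116)


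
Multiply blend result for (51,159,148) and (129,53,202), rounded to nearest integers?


Multiply: C = A×B/255, rounded to nearest integer
R: 51×129/255 = 6579/255 ≈ 25.800 → 26
G: 159×53/255 = 8427/255 ≈ 33.047 → 33
B: 148×202/255 = 29896/255 ≈ 117.239 → 117
= RGB(26, 33, 117)


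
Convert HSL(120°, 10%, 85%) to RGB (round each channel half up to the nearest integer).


H=120°, S=0.10, L=0.85
C = (1-|2L-1|)×S = (1-|0.70|)×0.10 = 0.03
H' = H/60 = 120/60 ≈ 2.0000; X = C×(1-|H' mod 2 - 1|) = 0.0
m = L - C/2 = 0.85 - 0.015 = 0.835
Sector ⌊H'⌋ = 2 → (R',G',B') = (0.0, 0.03, 0.0)
RGB = ((R'+m)×255, (G'+m)×255, (B'+m)×255) = (212.925, 220.575, 212.925)
Round half up → RGB(213, 221, 213)


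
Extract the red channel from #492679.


Color: #492679
R = 49 = 73
G = 26 = 38
B = 79 = 121
Red = 73


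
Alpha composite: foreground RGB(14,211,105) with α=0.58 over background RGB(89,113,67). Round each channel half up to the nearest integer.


C = α×F + (1-α)×B, with 1-α = 0.42
R: 0.58×14 + 0.42×89 = 8.12 + 37.38 = 45.50 → 46
G: 0.58×211 + 0.42×113 = 122.38 + 47.46 = 169.84 → 170
B: 0.58×105 + 0.42×67 = 60.90 + 28.14 = 89.04 → 89
= RGB(46, 170, 89)


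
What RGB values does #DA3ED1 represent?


DA → 218 (R)
3E → 62 (G)
D1 → 209 (B)
= RGB(218, 62, 209)


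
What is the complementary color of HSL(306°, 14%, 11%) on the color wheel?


Complement = opposite side of color wheel = hue + 180°
H' = (306 + 180) mod 360 = 126°
S and L unchanged.
= HSL(126°, 14%, 11%)


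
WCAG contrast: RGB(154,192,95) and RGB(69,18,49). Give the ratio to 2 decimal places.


Linearize each sRGB channel c=v/255: c/12.92 if c ≤ 0.04045 else ((c+0.055)/1.055)^2.4
L = 0.2126×R_lin + 0.7152×G_lin + 0.0722×B_lin
Color 1 (154,192,95):
  R=154: 154/255≈0.6039 > 0.04045 → ((0.6039+0.055)/1.055)^2.4 ≈ 0.32314
  G=192: 192/255≈0.7529 > 0.04045 → ((0.7529+0.055)/1.055)^2.4 ≈ 0.52712
  B=95: 95/255≈0.3725 > 0.04045 → ((0.3725+0.055)/1.055)^2.4 ≈ 0.11444
  L1 = 0.2126×0.32314 + 0.7152×0.52712 + 0.0722×0.11444 ≈ 0.45396
Color 2 (69,18,49):
  R=69: 69/255≈0.2706 > 0.04045 → ((0.2706+0.055)/1.055)^2.4 ≈ 0.05951
  G=18: 18/255≈0.0706 > 0.04045 → ((0.0706+0.055)/1.055)^2.4 ≈ 0.00605
  B=49: 49/255≈0.1922 > 0.04045 → ((0.1922+0.055)/1.055)^2.4 ≈ 0.03071
  L2 = 0.2126×0.05951 + 0.7152×0.00605 + 0.0722×0.03071 ≈ 0.01920
Lighter = 0.45396, Darker = 0.01920
Ratio = (L_lighter + 0.05) / (L_darker + 0.05)
Ratio = (0.45396 + 0.05) / (0.01920 + 0.05) = 0.50396 / 0.06920 ≈ 7.2830
Ratio ≈ 7.28:1


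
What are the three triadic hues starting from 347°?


Triadic: equally spaced at 120° intervals
H1 = 347°
H2 = (347 + 120) mod 360 = 107°
H3 = (347 + 240) mod 360 = 227°
Triadic = 347°, 107°, 227°


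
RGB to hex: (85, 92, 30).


R = 85 → 55 (hex)
G = 92 → 5C (hex)
B = 30 → 1E (hex)
Hex = #555C1E


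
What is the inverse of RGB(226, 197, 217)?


Invert: (255-R, 255-G, 255-B)
R: 255-226 = 29
G: 255-197 = 58
B: 255-217 = 38
= RGB(29, 58, 38)


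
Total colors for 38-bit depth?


Colors = 2^bits = 2^38
= 274,877,906,944 colors


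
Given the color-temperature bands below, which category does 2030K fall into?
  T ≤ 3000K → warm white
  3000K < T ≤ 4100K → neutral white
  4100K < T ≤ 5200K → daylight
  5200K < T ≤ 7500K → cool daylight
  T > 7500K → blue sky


Temperature: 2030K
2030K ≤ 3000K → warm white
Classification: warm white


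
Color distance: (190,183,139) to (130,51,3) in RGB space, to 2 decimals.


d = √[(R₁-R₂)² + (G₁-G₂)² + (B₁-B₂)²]
d = √[(190-130)² + (183-51)² + (139-3)²]
d = √[3600 + 17424 + 18496]
d = √39520
d ≈ 198.80


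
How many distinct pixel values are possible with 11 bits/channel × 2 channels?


Total bits = 11 bits/channel × 2 channels = 22 bits
Distinct pixel values = 2^22
= 4,194,304 pixel values


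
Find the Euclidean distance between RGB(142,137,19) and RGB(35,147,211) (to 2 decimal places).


d = √[(R₁-R₂)² + (G₁-G₂)² + (B₁-B₂)²]
d = √[(142-35)² + (137-147)² + (19-211)²]
d = √[11449 + 100 + 36864]
d = √48413
d ≈ 220.03


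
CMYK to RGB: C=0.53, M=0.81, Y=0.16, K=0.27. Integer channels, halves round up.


R = 255 × (1-C) × (1-K) = 255 × 0.47 × 0.73 = 87.4905 → 87
G = 255 × (1-M) × (1-K) = 255 × 0.19 × 0.73 = 35.3685 → 35
B = 255 × (1-Y) × (1-K) = 255 × 0.84 × 0.73 = 156.366 → 156
= RGB(87, 35, 156)


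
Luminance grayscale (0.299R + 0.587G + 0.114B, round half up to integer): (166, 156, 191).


Gray = 0.299×R + 0.587×G + 0.114×B
Gray = 0.299×166 + 0.587×156 + 0.114×191
Gray = 49.634 + 91.572 + 21.774
Gray = 162.980 → round half up → 163
Gray = 163


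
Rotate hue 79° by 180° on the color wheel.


New hue = (H + rotation) mod 360
New hue = (79 + 180) mod 360
= 259 mod 360
= 259°


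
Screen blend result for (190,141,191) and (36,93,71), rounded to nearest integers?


Screen: C = 255 - (255-A)×(255-B)/255, rounded to nearest integer
R: 255 - (255-190)×(255-36)/255 = 255 - 14235/255 ≈ 255 - 55.824 = 199.176 → 199
G: 255 - (255-141)×(255-93)/255 = 255 - 18468/255 ≈ 255 - 72.424 = 182.576 → 183
B: 255 - (255-191)×(255-71)/255 = 255 - 11776/255 ≈ 255 - 46.180 = 208.820 → 209
= RGB(199, 183, 209)


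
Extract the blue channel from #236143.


Color: #236143
R = 23 = 35
G = 61 = 97
B = 43 = 67
Blue = 67


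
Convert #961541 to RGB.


96 → 150 (R)
15 → 21 (G)
41 → 65 (B)
= RGB(150, 21, 65)


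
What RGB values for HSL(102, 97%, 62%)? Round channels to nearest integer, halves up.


H=102°, S=0.97, L=0.62
C = (1-|2L-1|)×S = (1-|0.24|)×0.97 = 0.7372
H' = H/60 = 102/60 ≈ 1.7000; X = C×(1-|H' mod 2 - 1|) = 0.22116
m = L - C/2 = 0.62 - 0.3686 = 0.2514
Sector ⌊H'⌋ = 1 → (R',G',B') = (0.22116, 0.7372, 0.0)
RGB = ((R'+m)×255, (G'+m)×255, (B'+m)×255) = (120.5028, 252.093, 64.107)
Round half up → RGB(121, 252, 64)


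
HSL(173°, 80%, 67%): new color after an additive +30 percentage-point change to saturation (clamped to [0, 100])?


Original S = 80%
Adjustment = +30 percentage points
New S = 80 + (30) = 110
Clamp to [0, 100] → 100
= HSL(173°, 100%, 67%)


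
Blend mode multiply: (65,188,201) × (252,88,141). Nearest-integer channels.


Multiply: C = A×B/255, rounded to nearest integer
R: 65×252/255 = 16380/255 ≈ 64.235 → 64
G: 188×88/255 = 16544/255 ≈ 64.878 → 65
B: 201×141/255 = 28341/255 ≈ 111.141 → 111
= RGB(64, 65, 111)


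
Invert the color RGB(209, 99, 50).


Invert: (255-R, 255-G, 255-B)
R: 255-209 = 46
G: 255-99 = 156
B: 255-50 = 205
= RGB(46, 156, 205)


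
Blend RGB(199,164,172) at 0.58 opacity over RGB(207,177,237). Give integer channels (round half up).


C = α×F + (1-α)×B, with 1-α = 0.42
R: 0.58×199 + 0.42×207 = 115.42 + 86.94 = 202.36 → 202
G: 0.58×164 + 0.42×177 = 95.12 + 74.34 = 169.46 → 169
B: 0.58×172 + 0.42×237 = 99.76 + 99.54 = 199.30 → 199
= RGB(202, 169, 199)


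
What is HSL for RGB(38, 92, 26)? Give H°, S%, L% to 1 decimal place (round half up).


Normalize: R'=38/255≈0.1490, G'=92/255≈0.3608, B'=26/255≈0.1020
Max=92/255, Min=26/255, Δ=Max-Min=66/255
L = (Max+Min)/2 = (92+26)/510 = 118/510 = 0.23137… → L = 23.1%
L ≤ 0.5 → S = Δ/(Max+Min) = 66/(92+26) = 66/118 = 0.55932… → S = 55.9%
(the 1/255 factors cancel in S and H, so raw channel differences can be used)
Max is G' → H = 60 × ((B-R)/Δ + 2) = 60 × ((26-38)/66 + 2)
  -12/66 + 2 = -0.1818… + 2 = 1.8181…
  H = 60 × 1.8181… = 109.090…° → H = 109.1°
= HSL(109.1°, 55.9%, 23.1%)


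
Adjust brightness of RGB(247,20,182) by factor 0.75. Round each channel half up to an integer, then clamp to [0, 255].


Multiply each channel by 0.75, round half up, clamp to [0, 255]
R: 247×0.75 = 185.25 → round → 185
G: 20×0.75 = 15
B: 182×0.75 = 136.5 → round → 137
= RGB(185, 15, 137)


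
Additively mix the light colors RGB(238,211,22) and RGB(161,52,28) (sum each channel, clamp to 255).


Additive: each channel = min(255, C₁+C₂)
R: 238+161 = 399 → 255
G: 211+52 = 263 → 255
B: 22+28 = 50 → 50
= RGB(255, 255, 50)


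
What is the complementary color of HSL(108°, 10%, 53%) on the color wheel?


Complement = opposite side of color wheel = hue + 180°
H' = (108 + 180) mod 360 = 288°
S and L unchanged.
= HSL(288°, 10%, 53%)


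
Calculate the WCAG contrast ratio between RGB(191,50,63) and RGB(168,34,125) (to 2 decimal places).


Linearize each sRGB channel c=v/255: c/12.92 if c ≤ 0.04045 else ((c+0.055)/1.055)^2.4
L = 0.2126×R_lin + 0.7152×G_lin + 0.0722×B_lin
Color 1 (191,50,63):
  R=191: 191/255≈0.7490 > 0.04045 → ((0.7490+0.055)/1.055)^2.4 ≈ 0.52100
  G=50: 50/255≈0.1961 > 0.04045 → ((0.1961+0.055)/1.055)^2.4 ≈ 0.03190
  B=63: 63/255≈0.2471 > 0.04045 → ((0.2471+0.055)/1.055)^2.4 ≈ 0.04971
  L1 = 0.2126×0.52100 + 0.7152×0.03190 + 0.0722×0.04971 ≈ 0.13716
Color 2 (168,34,125):
  R=168: 168/255≈0.6588 > 0.04045 → ((0.6588+0.055)/1.055)^2.4 ≈ 0.39157
  G=34: 34/255≈0.1333 > 0.04045 → ((0.1333+0.055)/1.055)^2.4 ≈ 0.01600
  B=125: 125/255≈0.4902 > 0.04045 → ((0.4902+0.055)/1.055)^2.4 ≈ 0.20508
  L2 = 0.2126×0.39157 + 0.7152×0.01600 + 0.0722×0.20508 ≈ 0.10950
Lighter = 0.13716, Darker = 0.10950
Ratio = (L_lighter + 0.05) / (L_darker + 0.05)
Ratio = (0.13716 + 0.05) / (0.10950 + 0.05) = 0.18716 / 0.15950 ≈ 1.1735
Ratio ≈ 1.17:1


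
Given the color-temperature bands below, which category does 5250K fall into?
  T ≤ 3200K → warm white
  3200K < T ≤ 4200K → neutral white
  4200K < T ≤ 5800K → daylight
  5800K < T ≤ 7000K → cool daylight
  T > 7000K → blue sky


Temperature: 5250K
4200K < 5250K ≤ 5800K → daylight
Classification: daylight


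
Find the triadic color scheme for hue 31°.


Triadic: equally spaced at 120° intervals
H1 = 31°
H2 = (31 + 120) mod 360 = 151°
H3 = (31 + 240) mod 360 = 271°
Triadic = 31°, 151°, 271°


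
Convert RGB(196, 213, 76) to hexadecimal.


R = 196 → C4 (hex)
G = 213 → D5 (hex)
B = 76 → 4C (hex)
Hex = #C4D54C


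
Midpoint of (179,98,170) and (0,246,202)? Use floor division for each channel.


Midpoint: each channel = ⌊(C₁+C₂)/2⌋
R: ⌊(179+0)/2⌋ = 89
G: ⌊(98+246)/2⌋ = 172
B: ⌊(170+202)/2⌋ = 186
= RGB(89, 172, 186)


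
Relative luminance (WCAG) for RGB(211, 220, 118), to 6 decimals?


Linearize each channel (sRGB transfer function): c = v/255; c_lin = c/12.92 if c ≤ 0.04045, else ((c+0.055)/1.055)^2.4
  R: 211/255 ≈ 0.827451 > 0.04045 → ((0.827451+0.055)/1.055)^2.4 ≈ 0.651406
  G: 220/255 ≈ 0.862745 > 0.04045 → ((0.862745+0.055)/1.055)^2.4 ≈ 0.715694
  B: 118/255 ≈ 0.462745 > 0.04045 → ((0.462745+0.055)/1.055)^2.4 ≈ 0.181164
R_lin = 0.651406, G_lin = 0.715694, B_lin = 0.181164
L = 0.2126×R + 0.7152×G + 0.0722×B
L = 0.2126×0.651406 + 0.7152×0.715694 + 0.0722×0.181164
L ≈ 0.663433


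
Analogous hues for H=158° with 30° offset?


Base hue: 158°
Left analog: (158 - 30) mod 360 = 128°
Right analog: (158 + 30) mod 360 = 188°
Analogous hues = 128° and 188°


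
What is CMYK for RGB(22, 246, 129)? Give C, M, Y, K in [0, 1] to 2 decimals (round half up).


R'=22/255≈0.0863, G'=246/255≈0.9647, B'=129/255≈0.5059
K = 1 - max(R',G',B') = 1 - 246/255 = 9/255 = 0.03529… → 0.04
(1-R'-K)/(1-K) simplifies to (max-R)/max with max = 246:
C = (246-22)/246 = 224/246 = 0.91056… → 0.91
M = (246-246)/246 = 0/246 = 0 → 0.00
Y = (246-129)/246 = 117/246 = 0.47560… → 0.48
= CMYK(0.91, 0.00, 0.48, 0.04)


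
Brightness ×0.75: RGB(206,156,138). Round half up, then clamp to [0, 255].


Multiply each channel by 0.75, round half up, clamp to [0, 255]
R: 206×0.75 = 154.5 → round → 155
G: 156×0.75 = 117
B: 138×0.75 = 103.5 → round → 104
= RGB(155, 117, 104)


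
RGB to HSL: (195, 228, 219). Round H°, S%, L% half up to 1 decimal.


Normalize: R'=195/255≈0.7647, G'=228/255≈0.8941, B'=219/255≈0.8588
Max=228/255, Min=195/255, Δ=Max-Min=33/255
L = (Max+Min)/2 = (228+195)/510 = 423/510 = 0.82941… → L = 82.9%
L > 0.5 → S = Δ/(2-Max-Min) = 33/(510-228-195) = 33/87 = 0.37931… → S = 37.9%
(the 1/255 factors cancel in S and H, so raw channel differences can be used)
Max is G' → H = 60 × ((B-R)/Δ + 2) = 60 × ((219-195)/33 + 2)
  24/33 + 2 = 0.7272… + 2 = 2.7272…
  H = 60 × 2.7272… = 163.636…° → H = 163.6°
= HSL(163.6°, 37.9%, 82.9%)


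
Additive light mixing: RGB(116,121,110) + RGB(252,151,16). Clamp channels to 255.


Additive: each channel = min(255, C₁+C₂)
R: 116+252 = 368 → 255
G: 121+151 = 272 → 255
B: 110+16 = 126 → 126
= RGB(255, 255, 126)


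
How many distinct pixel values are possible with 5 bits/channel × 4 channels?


Total bits = 5 bits/channel × 4 channels = 20 bits
Distinct pixel values = 2^20
= 1,048,576 pixel values


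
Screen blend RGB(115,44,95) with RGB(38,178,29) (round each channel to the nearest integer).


Screen: C = 255 - (255-A)×(255-B)/255, rounded to nearest integer
R: 255 - (255-115)×(255-38)/255 = 255 - 30380/255 ≈ 255 - 119.137 = 135.863 → 136
G: 255 - (255-44)×(255-178)/255 = 255 - 16247/255 ≈ 255 - 63.714 = 191.286 → 191
B: 255 - (255-95)×(255-29)/255 = 255 - 36160/255 ≈ 255 - 141.804 = 113.196 → 113
= RGB(136, 191, 113)


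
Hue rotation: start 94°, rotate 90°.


New hue = (H + rotation) mod 360
New hue = (94 + 90) mod 360
= 184 mod 360
= 184°


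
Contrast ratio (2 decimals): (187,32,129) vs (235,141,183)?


Linearize each sRGB channel c=v/255: c/12.92 if c ≤ 0.04045 else ((c+0.055)/1.055)^2.4
L = 0.2126×R_lin + 0.7152×G_lin + 0.0722×B_lin
Color 1 (187,32,129):
  R=187: 187/255≈0.7333 > 0.04045 → ((0.7333+0.055)/1.055)^2.4 ≈ 0.49693
  G=32: 32/255≈0.1255 > 0.04045 → ((0.1255+0.055)/1.055)^2.4 ≈ 0.01444
  B=129: 129/255≈0.5059 > 0.04045 → ((0.5059+0.055)/1.055)^2.4 ≈ 0.21953
  L1 = 0.2126×0.49693 + 0.7152×0.01444 + 0.0722×0.21953 ≈ 0.13183
Color 2 (235,141,183):
  R=235: 235/255≈0.9216 > 0.04045 → ((0.9216+0.055)/1.055)^2.4 ≈ 0.83077
  G=141: 141/255≈0.5529 > 0.04045 → ((0.5529+0.055)/1.055)^2.4 ≈ 0.26636
  B=183: 183/255≈0.7176 > 0.04045 → ((0.7176+0.055)/1.055)^2.4 ≈ 0.47353
  L2 = 0.2126×0.83077 + 0.7152×0.26636 + 0.0722×0.47353 ≈ 0.40131
Lighter = 0.40131, Darker = 0.13183
Ratio = (L_lighter + 0.05) / (L_darker + 0.05)
Ratio = (0.40131 + 0.05) / (0.13183 + 0.05) = 0.45131 / 0.18183 ≈ 2.4821
Ratio ≈ 2.48:1


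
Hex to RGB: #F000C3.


F0 → 240 (R)
00 → 0 (G)
C3 → 195 (B)
= RGB(240, 0, 195)


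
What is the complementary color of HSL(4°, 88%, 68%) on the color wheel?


Complement = opposite side of color wheel = hue + 180°
H' = (4 + 180) mod 360 = 184°
S and L unchanged.
= HSL(184°, 88%, 68%)


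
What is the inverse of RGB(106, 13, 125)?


Invert: (255-R, 255-G, 255-B)
R: 255-106 = 149
G: 255-13 = 242
B: 255-125 = 130
= RGB(149, 242, 130)


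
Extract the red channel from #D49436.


Color: #D49436
R = D4 = 212
G = 94 = 148
B = 36 = 54
Red = 212


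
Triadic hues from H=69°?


Triadic: equally spaced at 120° intervals
H1 = 69°
H2 = (69 + 120) mod 360 = 189°
H3 = (69 + 240) mod 360 = 309°
Triadic = 69°, 189°, 309°


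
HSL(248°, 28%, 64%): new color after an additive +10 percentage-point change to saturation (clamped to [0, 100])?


Original S = 28%
Adjustment = +10 percentage points
New S = 28 + (10) = 38
Clamp to [0, 100] → 38
= HSL(248°, 38%, 64%)


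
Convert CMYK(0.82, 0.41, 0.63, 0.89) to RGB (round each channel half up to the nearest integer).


R = 255 × (1-C) × (1-K) = 255 × 0.18 × 0.11 = 5.049 → 5
G = 255 × (1-M) × (1-K) = 255 × 0.59 × 0.11 = 16.5495 → 17
B = 255 × (1-Y) × (1-K) = 255 × 0.37 × 0.11 = 10.3785 → 10
= RGB(5, 17, 10)


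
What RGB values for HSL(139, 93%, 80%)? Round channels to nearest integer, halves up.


H=139°, S=0.93, L=0.80
C = (1-|2L-1|)×S = (1-|0.60|)×0.93 = 0.372
H' = H/60 = 139/60 ≈ 2.3167; X = C×(1-|H' mod 2 - 1|) = 0.1178
m = L - C/2 = 0.80 - 0.186 = 0.614
Sector ⌊H'⌋ = 2 → (R',G',B') = (0.0, 0.372, 0.1178)
RGB = ((R'+m)×255, (G'+m)×255, (B'+m)×255) = (156.57, 251.43, 186.609)
Round half up → RGB(157, 251, 187)


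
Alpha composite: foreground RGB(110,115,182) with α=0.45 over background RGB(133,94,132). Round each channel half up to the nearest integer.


C = α×F + (1-α)×B, with 1-α = 0.55
R: 0.45×110 + 0.55×133 = 49.50 + 73.15 = 122.65 → 123
G: 0.45×115 + 0.55×94 = 51.75 + 51.70 = 103.45 → 103
B: 0.45×182 + 0.55×132 = 81.90 + 72.60 = 154.50 → 155
= RGB(123, 103, 155)


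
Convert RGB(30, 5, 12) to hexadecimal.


R = 30 → 1E (hex)
G = 5 → 05 (hex)
B = 12 → 0C (hex)
Hex = #1E050C


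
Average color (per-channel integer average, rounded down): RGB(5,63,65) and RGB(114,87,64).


Midpoint: each channel = ⌊(C₁+C₂)/2⌋
R: ⌊(5+114)/2⌋ = 59
G: ⌊(63+87)/2⌋ = 75
B: ⌊(65+64)/2⌋ = 64
= RGB(59, 75, 64)


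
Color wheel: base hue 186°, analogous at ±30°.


Base hue: 186°
Left analog: (186 - 30) mod 360 = 156°
Right analog: (186 + 30) mod 360 = 216°
Analogous hues = 156° and 216°


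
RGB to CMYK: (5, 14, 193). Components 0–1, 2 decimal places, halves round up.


R'=5/255≈0.0196, G'=14/255≈0.0549, B'=193/255≈0.7569
K = 1 - max(R',G',B') = 1 - 193/255 = 62/255 = 0.24313… → 0.24
(1-R'-K)/(1-K) simplifies to (max-R)/max with max = 193:
C = (193-5)/193 = 188/193 = 0.97409… → 0.97
M = (193-14)/193 = 179/193 = 0.92746… → 0.93
Y = (193-193)/193 = 0/193 = 0 → 0.00
= CMYK(0.97, 0.93, 0.00, 0.24)


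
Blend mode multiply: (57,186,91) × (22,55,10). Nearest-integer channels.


Multiply: C = A×B/255, rounded to nearest integer
R: 57×22/255 = 1254/255 ≈ 4.918 → 5
G: 186×55/255 = 10230/255 ≈ 40.118 → 40
B: 91×10/255 = 910/255 ≈ 3.569 → 4
= RGB(5, 40, 4)
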